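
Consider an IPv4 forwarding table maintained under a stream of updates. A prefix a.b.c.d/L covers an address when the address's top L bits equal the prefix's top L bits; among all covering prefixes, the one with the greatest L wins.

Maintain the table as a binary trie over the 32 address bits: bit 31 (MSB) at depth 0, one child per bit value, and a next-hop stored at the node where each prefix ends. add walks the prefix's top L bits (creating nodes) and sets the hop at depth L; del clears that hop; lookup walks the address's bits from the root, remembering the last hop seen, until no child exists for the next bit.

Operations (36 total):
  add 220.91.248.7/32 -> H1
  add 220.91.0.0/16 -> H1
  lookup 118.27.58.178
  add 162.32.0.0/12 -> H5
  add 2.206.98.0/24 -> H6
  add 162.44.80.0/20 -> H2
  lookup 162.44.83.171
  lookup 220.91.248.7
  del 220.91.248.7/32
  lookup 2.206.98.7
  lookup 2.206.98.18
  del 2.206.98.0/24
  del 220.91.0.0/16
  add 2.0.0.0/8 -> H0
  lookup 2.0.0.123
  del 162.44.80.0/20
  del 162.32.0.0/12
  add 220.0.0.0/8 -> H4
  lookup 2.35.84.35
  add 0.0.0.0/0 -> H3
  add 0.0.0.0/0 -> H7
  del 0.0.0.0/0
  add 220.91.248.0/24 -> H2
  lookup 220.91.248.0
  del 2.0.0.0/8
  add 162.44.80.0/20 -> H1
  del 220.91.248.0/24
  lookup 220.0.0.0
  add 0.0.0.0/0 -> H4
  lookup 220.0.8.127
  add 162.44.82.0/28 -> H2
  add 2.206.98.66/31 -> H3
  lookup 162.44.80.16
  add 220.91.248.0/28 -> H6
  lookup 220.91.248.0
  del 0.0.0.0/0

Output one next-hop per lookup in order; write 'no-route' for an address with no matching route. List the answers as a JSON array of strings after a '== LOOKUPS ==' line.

Process each operation:
  add 220.91.248.7/32 -> H1 at depth 32
  add 220.91.0.0/16 -> H1 at depth 16
  Q 118.27.58.178: descend ε ; hops seen [∅] ; pick no-route
  add 162.32.0.0/12 -> H5 at depth 12
  add 2.206.98.0/24 -> H6 at depth 24
  add 162.44.80.0/20 -> H2 at depth 20
  Q 162.44.83.171: descend 10100010001011000101 ; hops seen [H5,H2] ; pick H2
  Q 220.91.248.7: descend 11011100010110111111100000000111 ; hops seen [H1,H1] ; pick H1
  - 220.91.248.7/32 clear@32
  Q 2.206.98.7: descend 000000101100111001100010 ; hops seen [H6] ; pick H6
  Q 2.206.98.18: descend 000000101100111001100010 ; hops seen [H6] ; pick H6
  - 2.206.98.0/24 clear@24
  - 220.91.0.0/16 clear@16
  add 2.0.0.0/8 -> H0 at depth 8
  Q 2.0.0.123: descend 00000010 ; hops seen [H0] ; pick H0
  - 162.44.80.0/20 clear@20
  - 162.32.0.0/12 clear@12
  add 220.0.0.0/8 -> H4 at depth 8
  Q 2.35.84.35: descend 00000010 ; hops seen [H0] ; pick H0
  add 0.0.0.0/0 -> H3 at depth 0
  add 0.0.0.0/0 -> H7 at depth 0
  - 0.0.0.0/0 clear@0
  add 220.91.248.0/24 -> H2 at depth 24
  Q 220.91.248.0: descend 11011100010110111111100000000 ; hops seen [H4,H2] ; pick H2
  - 2.0.0.0/8 clear@8
  add 162.44.80.0/20 -> H1 at depth 20
  - 220.91.248.0/24 clear@24
  Q 220.0.0.0: descend 110111000 ; hops seen [H4] ; pick H4
  add 0.0.0.0/0 -> H4 at depth 0
  Q 220.0.8.127: descend 110111000 ; hops seen [H4,H4] ; pick H4
  add 162.44.82.0/28 -> H2 at depth 28
  add 2.206.98.66/31 -> H3 at depth 31
  Q 162.44.80.16: descend 1010001000101100010100 ; hops seen [H4,H1] ; pick H1
  add 220.91.248.0/28 -> H6 at depth 28
  Q 220.91.248.0: descend 11011100010110111111100000000 ; hops seen [H4,H4,H6] ; pick H6
  - 0.0.0.0/0 clear@0

== LOOKUPS ==
["no-route","H2","H1","H6","H6","H0","H0","H2","H4","H4","H1","H6"]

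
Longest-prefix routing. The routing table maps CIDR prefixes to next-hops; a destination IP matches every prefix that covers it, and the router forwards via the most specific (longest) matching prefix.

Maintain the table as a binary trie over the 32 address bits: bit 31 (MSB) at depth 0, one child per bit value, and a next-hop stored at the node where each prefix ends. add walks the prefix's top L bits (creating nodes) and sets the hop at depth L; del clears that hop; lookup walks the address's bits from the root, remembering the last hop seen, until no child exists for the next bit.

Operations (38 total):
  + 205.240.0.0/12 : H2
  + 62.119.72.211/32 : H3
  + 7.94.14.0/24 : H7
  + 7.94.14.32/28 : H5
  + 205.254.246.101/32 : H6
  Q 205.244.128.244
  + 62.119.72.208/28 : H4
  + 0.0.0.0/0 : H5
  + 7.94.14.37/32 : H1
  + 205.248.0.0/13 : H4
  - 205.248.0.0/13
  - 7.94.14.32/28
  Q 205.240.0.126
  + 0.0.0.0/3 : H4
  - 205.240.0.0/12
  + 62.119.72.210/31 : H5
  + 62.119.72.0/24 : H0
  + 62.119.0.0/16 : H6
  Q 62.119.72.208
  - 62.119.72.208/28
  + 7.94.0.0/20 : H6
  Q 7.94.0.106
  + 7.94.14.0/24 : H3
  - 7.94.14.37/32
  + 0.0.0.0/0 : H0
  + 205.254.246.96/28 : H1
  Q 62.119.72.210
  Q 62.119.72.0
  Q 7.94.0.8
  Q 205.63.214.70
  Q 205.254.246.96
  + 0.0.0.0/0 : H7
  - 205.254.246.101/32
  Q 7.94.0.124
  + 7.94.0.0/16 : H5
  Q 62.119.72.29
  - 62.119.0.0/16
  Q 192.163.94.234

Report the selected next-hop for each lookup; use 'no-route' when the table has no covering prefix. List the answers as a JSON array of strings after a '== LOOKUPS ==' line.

Trace:
  + 205.240.0.0/12 (H2) depth=12
  + 62.119.72.211/32 (H3) depth=32
  + 7.94.14.0/24 (H7) depth=24
  + 7.94.14.32/28 (H5) depth=28
  + 205.254.246.101/32 (H6) depth=32
  ? 205.244.128.244  path d0:-→d1:-→d2:-→d3:-→d4:-→d5:-→d6:-→d7:-→d8:-→d9:-→d10:-→d11:-→d12:H2  best=H2
  + 62.119.72.208/28 (H4) depth=28
  + 0.0.0.0/0 (H5) depth=0
  + 7.94.14.37/32 (H1) depth=32
  + 205.248.0.0/13 (H4) depth=13
  del 205.248.0.0/13 (clear depth 13)
  del 7.94.14.32/28 (clear depth 28)
  ? 205.240.0.126  path d0:H5→d1:-→d2:-→d3:-→d4:-→d5:-→d6:-→d7:-→d8:-→d9:-→d10:-→d11:-→d12:H2  best=H2
  + 0.0.0.0/3 (H4) depth=3
  del 205.240.0.0/12 (clear depth 12)
  + 62.119.72.210/31 (H5) depth=31
  + 62.119.72.0/24 (H0) depth=24
  + 62.119.0.0/16 (H6) depth=16
  ? 62.119.72.208  path d0:H5→d1:-→d2:-→d3:-→d4:-→d5:-→d6:-→d7:-→d8:-→d9:-→d10:-→d11:-→d12:-→d13:-→d14:-→d15:-→d16:H6→d17:-→d18:-→d19:-→d20:-→d21:-→d22:-→d23:-→d24:H0→d25:-→d26:-→d27:-→d28:H4→d29:-→d30:-  best=H4
  del 62.119.72.208/28 (clear depth 28)
  + 7.94.0.0/20 (H6) depth=20
  ? 7.94.0.106  path d0:H5→d1:-→d2:-→d3:H4→d4:-→d5:-→d6:-→d7:-→d8:-→d9:-→d10:-→d11:-→d12:-→d13:-→d14:-→d15:-→d16:-→d17:-→d18:-→d19:-→d20:H6  best=H6
  + 7.94.14.0/24 (H3) depth=24
  del 7.94.14.37/32 (clear depth 32)
  + 0.0.0.0/0 (H0) depth=0
  + 205.254.246.96/28 (H1) depth=28
  ? 62.119.72.210  path d0:H0→d1:-→d2:-→d3:-→d4:-→d5:-→d6:-→d7:-→d8:-→d9:-→d10:-→d11:-→d12:-→d13:-→d14:-→d15:-→d16:H6→d17:-→d18:-→d19:-→d20:-→d21:-→d22:-→d23:-→d24:H0→d25:-→d26:-→d27:-→d28:-→d29:-→d30:-→d31:H5  best=H5
  ? 62.119.72.0  path d0:H0→d1:-→d2:-→d3:-→d4:-→d5:-→d6:-→d7:-→d8:-→d9:-→d10:-→d11:-→d12:-→d13:-→d14:-→d15:-→d16:H6→d17:-→d18:-→d19:-→d20:-→d21:-→d22:-→d23:-→d24:H0  best=H0
  ? 7.94.0.8  path d0:H0→d1:-→d2:-→d3:H4→d4:-→d5:-→d6:-→d7:-→d8:-→d9:-→d10:-→d11:-→d12:-→d13:-→d14:-→d15:-→d16:-→d17:-→d18:-→d19:-→d20:H6  best=H6
  ? 205.63.214.70  path d0:H0→d1:-→d2:-→d3:-→d4:-→d5:-→d6:-→d7:-→d8:-  best=H0
  ? 205.254.246.96  path d0:H0→d1:-→d2:-→d3:-→d4:-→d5:-→d6:-→d7:-→d8:-→d9:-→d10:-→d11:-→d12:-→d13:-→d14:-→d15:-→d16:-→d17:-→d18:-→d19:-→d20:-→d21:-→d22:-→d23:-→d24:-→d25:-→d26:-→d27:-→d28:H1→d29:-  best=H1
  + 0.0.0.0/0 (H7) depth=0
  del 205.254.246.101/32 (clear depth 32)
  ? 7.94.0.124  path d0:H7→d1:-→d2:-→d3:H4→d4:-→d5:-→d6:-→d7:-→d8:-→d9:-→d10:-→d11:-→d12:-→d13:-→d14:-→d15:-→d16:-→d17:-→d18:-→d19:-→d20:H6  best=H6
  + 7.94.0.0/16 (H5) depth=16
  ? 62.119.72.29  path d0:H7→d1:-→d2:-→d3:-→d4:-→d5:-→d6:-→d7:-→d8:-→d9:-→d10:-→d11:-→d12:-→d13:-→d14:-→d15:-→d16:H6→d17:-→d18:-→d19:-→d20:-→d21:-→d22:-→d23:-→d24:H0  best=H0
  del 62.119.0.0/16 (clear depth 16)
  ? 192.163.94.234  path d0:H7→d1:-→d2:-→d3:-→d4:-  best=H7

== LOOKUPS ==
["H2","H2","H4","H6","H5","H0","H6","H0","H1","H6","H0","H7"]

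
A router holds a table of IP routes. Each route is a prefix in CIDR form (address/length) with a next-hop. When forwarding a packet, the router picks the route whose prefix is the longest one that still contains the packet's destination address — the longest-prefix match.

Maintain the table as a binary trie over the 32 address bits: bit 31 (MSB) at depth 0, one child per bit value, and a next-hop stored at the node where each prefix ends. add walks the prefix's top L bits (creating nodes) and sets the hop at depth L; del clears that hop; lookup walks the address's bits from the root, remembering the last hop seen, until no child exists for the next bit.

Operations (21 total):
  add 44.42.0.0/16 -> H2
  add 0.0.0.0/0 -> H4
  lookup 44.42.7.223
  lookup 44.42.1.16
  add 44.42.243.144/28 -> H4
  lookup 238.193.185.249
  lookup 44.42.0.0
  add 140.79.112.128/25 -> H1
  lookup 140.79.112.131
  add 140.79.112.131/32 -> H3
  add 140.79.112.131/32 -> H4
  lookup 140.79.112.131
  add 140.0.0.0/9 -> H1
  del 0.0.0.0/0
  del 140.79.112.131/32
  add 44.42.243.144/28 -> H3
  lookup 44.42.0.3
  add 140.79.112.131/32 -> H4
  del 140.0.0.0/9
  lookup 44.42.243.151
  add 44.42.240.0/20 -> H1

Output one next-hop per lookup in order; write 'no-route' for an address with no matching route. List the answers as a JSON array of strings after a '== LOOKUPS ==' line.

Apply in order:
  + 44.42.0.0/16 (H2) depth=16
  + 0.0.0.0/0 (H4) depth=0
  ? 44.42.7.223  path d0:H4→d1:-→d2:-→d3:-→d4:-→d5:-→d6:-→d7:-→d8:-→d9:-→d10:-→d11:-→d12:-→d13:-→d14:-→d15:-→d16:H2  best=H2
  ? 44.42.1.16  path d0:H4→d1:-→d2:-→d3:-→d4:-→d5:-→d6:-→d7:-→d8:-→d9:-→d10:-→d11:-→d12:-→d13:-→d14:-→d15:-→d16:H2  best=H2
  + 44.42.243.144/28 (H4) depth=28
  ? 238.193.185.249  path d0:H4  best=H4
  ? 44.42.0.0  path d0:H4→d1:-→d2:-→d3:-→d4:-→d5:-→d6:-→d7:-→d8:-→d9:-→d10:-→d11:-→d12:-→d13:-→d14:-→d15:-→d16:H2  best=H2
  + 140.79.112.128/25 (H1) depth=25
  ? 140.79.112.131  path d0:H4→d1:-→d2:-→d3:-→d4:-→d5:-→d6:-→d7:-→d8:-→d9:-→d10:-→d11:-→d12:-→d13:-→d14:-→d15:-→d16:-→d17:-→d18:-→d19:-→d20:-→d21:-→d22:-→d23:-→d24:-→d25:H1  best=H1
  + 140.79.112.131/32 (H3) depth=32
  + 140.79.112.131/32 (H4) depth=32
  ? 140.79.112.131  path d0:H4→d1:-→d2:-→d3:-→d4:-→d5:-→d6:-→d7:-→d8:-→d9:-→d10:-→d11:-→d12:-→d13:-→d14:-→d15:-→d16:-→d17:-→d18:-→d19:-→d20:-→d21:-→d22:-→d23:-→d24:-→d25:H1→d26:-→d27:-→d28:-→d29:-→d30:-→d31:-→d32:H4  best=H4
  + 140.0.0.0/9 (H1) depth=9
  - 0.0.0.0/0 clear@0
  - 140.79.112.131/32 clear@32
  + 44.42.243.144/28 (H3) depth=28
  ? 44.42.0.3  path d0:-→d1:-→d2:-→d3:-→d4:-→d5:-→d6:-→d7:-→d8:-→d9:-→d10:-→d11:-→d12:-→d13:-→d14:-→d15:-→d16:H2  best=H2
  + 140.79.112.131/32 (H4) depth=32
  - 140.0.0.0/9 clear@9
  ? 44.42.243.151  path d0:-→d1:-→d2:-→d3:-→d4:-→d5:-→d6:-→d7:-→d8:-→d9:-→d10:-→d11:-→d12:-→d13:-→d14:-→d15:-→d16:H2→d17:-→d18:-→d19:-→d20:-→d21:-→d22:-→d23:-→d24:-→d25:-→d26:-→d27:-→d28:H3  best=H3
  + 44.42.240.0/20 (H1) depth=20

== LOOKUPS ==
["H2","H2","H4","H2","H1","H4","H2","H3"]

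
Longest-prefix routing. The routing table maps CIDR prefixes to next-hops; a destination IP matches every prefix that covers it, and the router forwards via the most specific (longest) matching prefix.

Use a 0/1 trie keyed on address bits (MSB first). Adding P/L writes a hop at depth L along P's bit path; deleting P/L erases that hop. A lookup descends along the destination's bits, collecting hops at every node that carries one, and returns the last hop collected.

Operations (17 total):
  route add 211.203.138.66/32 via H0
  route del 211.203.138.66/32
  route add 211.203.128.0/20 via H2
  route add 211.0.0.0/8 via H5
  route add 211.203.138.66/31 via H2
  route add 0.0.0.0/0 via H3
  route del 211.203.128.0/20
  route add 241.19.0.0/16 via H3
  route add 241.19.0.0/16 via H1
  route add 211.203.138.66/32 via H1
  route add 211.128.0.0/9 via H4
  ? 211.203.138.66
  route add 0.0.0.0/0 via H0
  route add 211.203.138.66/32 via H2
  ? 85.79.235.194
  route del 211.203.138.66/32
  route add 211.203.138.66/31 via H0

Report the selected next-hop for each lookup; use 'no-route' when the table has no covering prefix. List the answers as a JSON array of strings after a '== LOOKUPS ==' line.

Apply in order:
  add 211.203.138.66/32 -> H0 at depth 32
  del 211.203.138.66/32 (clear depth 32)
  add 211.203.128.0/20 -> H2 at depth 20
  add 211.0.0.0/8 -> H5 at depth 8
  add 211.203.138.66/31 -> H2 at depth 31
  add 0.0.0.0/0 -> H3 at depth 0
  del 211.203.128.0/20 (clear depth 20)
  add 241.19.0.0/16 -> H3 at depth 16
  add 241.19.0.0/16 -> H1 at depth 16
  add 211.203.138.66/32 -> H1 at depth 32
  add 211.128.0.0/9 -> H4 at depth 9
  ? 211.203.138.66  path d0:H3→d1:-→d2:-→d3:-→d4:-→d5:-→d6:-→d7:-→d8:H5→d9:H4→d10:-→d11:-→d12:-→d13:-→d14:-→d15:-→d16:-→d17:-→d18:-→d19:-→d20:-→d21:-→d22:-→d23:-→d24:-→d25:-→d26:-→d27:-→d28:-→d29:-→d30:-→d31:H2→d32:H1  best=H1
  add 0.0.0.0/0 -> H0 at depth 0
  add 211.203.138.66/32 -> H2 at depth 32
  ? 85.79.235.194  path d0:H0  best=H0
  del 211.203.138.66/32 (clear depth 32)
  add 211.203.138.66/31 -> H0 at depth 31

== LOOKUPS ==
["H1","H0"]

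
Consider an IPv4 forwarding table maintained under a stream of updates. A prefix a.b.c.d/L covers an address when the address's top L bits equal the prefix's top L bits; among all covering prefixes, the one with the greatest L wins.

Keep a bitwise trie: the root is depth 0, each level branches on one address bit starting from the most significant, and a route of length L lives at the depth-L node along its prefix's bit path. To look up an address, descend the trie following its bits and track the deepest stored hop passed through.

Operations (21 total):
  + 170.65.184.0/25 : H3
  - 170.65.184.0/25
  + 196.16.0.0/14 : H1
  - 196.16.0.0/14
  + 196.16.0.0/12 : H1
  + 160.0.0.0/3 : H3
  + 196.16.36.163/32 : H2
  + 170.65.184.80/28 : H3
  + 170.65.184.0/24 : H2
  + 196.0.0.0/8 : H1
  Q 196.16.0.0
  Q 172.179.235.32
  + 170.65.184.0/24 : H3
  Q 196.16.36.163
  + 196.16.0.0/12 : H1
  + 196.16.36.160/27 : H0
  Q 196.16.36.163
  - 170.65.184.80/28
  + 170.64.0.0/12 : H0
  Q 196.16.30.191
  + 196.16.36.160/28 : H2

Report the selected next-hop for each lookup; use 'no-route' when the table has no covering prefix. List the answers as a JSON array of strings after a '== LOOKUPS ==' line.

Process each operation:
  + 170.65.184.0/25 (H3) depth=25
  del 170.65.184.0/25 (clear depth 25)
  + 196.16.0.0/14 (H1) depth=14
  del 196.16.0.0/14 (clear depth 14)
  + 196.16.0.0/12 (H1) depth=12
  + 160.0.0.0/3 (H3) depth=3
  + 196.16.36.163/32 (H2) depth=32
  + 170.65.184.80/28 (H3) depth=28
  + 170.65.184.0/24 (H2) depth=24
  + 196.0.0.0/8 (H1) depth=8
  lookup 196.16.0.0: bits 110001000001000000 walk d0:-→d1:-→d2:-→d3:-→d4:-→d5:-→d6:-→d7:-→d8:H1→d9:-→d10:-→d11:-→d12:H1→d13:-→d14:-→d15:-→d16:-→d17:-→d18:- -> H1
  lookup 172.179.235.32: bits 10101 walk d0:-→d1:-→d2:-→d3:H3→d4:-→d5:- -> H3
  + 170.65.184.0/24 (H3) depth=24
  lookup 196.16.36.163: bits 11000100000100000010010010100011 walk d0:-→d1:-→d2:-→d3:-→d4:-→d5:-→d6:-→d7:-→d8:H1→d9:-→d10:-→d11:-→d12:H1→d13:-→d14:-→d15:-→d16:-→d17:-→d18:-→d19:-→d20:-→d21:-→d22:-→d23:-→d24:-→d25:-→d26:-→d27:-→d28:-→d29:-→d30:-→d31:-→d32:H2 -> H2
  + 196.16.0.0/12 (H1) depth=12
  + 196.16.36.160/27 (H0) depth=27
  lookup 196.16.36.163: bits 11000100000100000010010010100011 walk d0:-→d1:-→d2:-→d3:-→d4:-→d5:-→d6:-→d7:-→d8:H1→d9:-→d10:-→d11:-→d12:H1→d13:-→d14:-→d15:-→d16:-→d17:-→d18:-→d19:-→d20:-→d21:-→d22:-→d23:-→d24:-→d25:-→d26:-→d27:H0→d28:-→d29:-→d30:-→d31:-→d32:H2 -> H2
  del 170.65.184.80/28 (clear depth 28)
  + 170.64.0.0/12 (H0) depth=12
  lookup 196.16.30.191: bits 110001000001000000 walk d0:-→d1:-→d2:-→d3:-→d4:-→d5:-→d6:-→d7:-→d8:H1→d9:-→d10:-→d11:-→d12:H1→d13:-→d14:-→d15:-→d16:-→d17:-→d18:- -> H1
  + 196.16.36.160/28 (H2) depth=28

== LOOKUPS ==
["H1","H3","H2","H2","H1"]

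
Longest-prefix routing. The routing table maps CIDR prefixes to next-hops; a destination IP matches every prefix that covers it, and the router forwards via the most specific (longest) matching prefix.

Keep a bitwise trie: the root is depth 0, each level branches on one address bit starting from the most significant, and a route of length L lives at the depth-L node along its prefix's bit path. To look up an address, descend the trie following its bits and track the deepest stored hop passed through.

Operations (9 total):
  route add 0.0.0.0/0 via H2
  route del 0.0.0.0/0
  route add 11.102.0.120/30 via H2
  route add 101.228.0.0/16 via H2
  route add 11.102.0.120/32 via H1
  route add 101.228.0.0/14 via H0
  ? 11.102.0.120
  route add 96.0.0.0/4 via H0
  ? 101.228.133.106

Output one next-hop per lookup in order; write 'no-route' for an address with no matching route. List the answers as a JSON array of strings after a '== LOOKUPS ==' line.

Trace:
  add 0.0.0.0/0 -> H2 at depth 0
  - 0.0.0.0/0 clear@0
  add 11.102.0.120/30 -> H2 at depth 30
  add 101.228.0.0/16 -> H2 at depth 16
  add 11.102.0.120/32 -> H1 at depth 32
  add 101.228.0.0/14 -> H0 at depth 14
  ? 11.102.0.120  path d0:-→d1:-→d2:-→d3:-→d4:-→d5:-→d6:-→d7:-→d8:-→d9:-→d10:-→d11:-→d12:-→d13:-→d14:-→d15:-→d16:-→d17:-→d18:-→d19:-→d20:-→d21:-→d22:-→d23:-→d24:-→d25:-→d26:-→d27:-→d28:-→d29:-→d30:H2→d31:-→d32:H1  best=H1
  add 96.0.0.0/4 -> H0 at depth 4
  ? 101.228.133.106  path d0:-→d1:-→d2:-→d3:-→d4:H0→d5:-→d6:-→d7:-→d8:-→d9:-→d10:-→d11:-→d12:-→d13:-→d14:H0→d15:-→d16:H2  best=H2

== LOOKUPS ==
["H1","H2"]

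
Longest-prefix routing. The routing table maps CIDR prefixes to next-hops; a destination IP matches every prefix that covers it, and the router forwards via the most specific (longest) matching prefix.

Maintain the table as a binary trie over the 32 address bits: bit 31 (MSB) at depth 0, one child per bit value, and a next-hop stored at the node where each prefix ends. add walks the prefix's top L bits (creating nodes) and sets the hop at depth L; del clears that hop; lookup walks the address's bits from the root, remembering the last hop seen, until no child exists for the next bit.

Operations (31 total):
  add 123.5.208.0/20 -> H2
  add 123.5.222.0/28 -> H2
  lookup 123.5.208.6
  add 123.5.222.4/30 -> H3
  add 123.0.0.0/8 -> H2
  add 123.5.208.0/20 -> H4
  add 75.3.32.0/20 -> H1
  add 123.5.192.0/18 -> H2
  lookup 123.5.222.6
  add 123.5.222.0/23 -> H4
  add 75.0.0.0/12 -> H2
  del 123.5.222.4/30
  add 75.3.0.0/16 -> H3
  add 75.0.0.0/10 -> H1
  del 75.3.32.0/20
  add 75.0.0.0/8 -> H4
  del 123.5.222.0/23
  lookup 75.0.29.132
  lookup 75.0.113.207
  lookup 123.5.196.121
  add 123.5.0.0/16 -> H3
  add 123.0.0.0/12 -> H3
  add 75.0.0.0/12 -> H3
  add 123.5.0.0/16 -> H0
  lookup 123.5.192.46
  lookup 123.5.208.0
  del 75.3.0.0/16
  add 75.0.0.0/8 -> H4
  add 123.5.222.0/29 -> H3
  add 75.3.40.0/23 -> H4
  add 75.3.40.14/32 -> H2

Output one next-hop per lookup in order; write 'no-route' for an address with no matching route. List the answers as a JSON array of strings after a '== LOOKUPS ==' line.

Apply in order:
  + 123.5.208.0/20 (H2) depth=20
  + 123.5.222.0/28 (H2) depth=28
  ? 123.5.208.6  path d0:-→d1:-→d2:-→d3:-→d4:-→d5:-→d6:-→d7:-→d8:-→d9:-→d10:-→d11:-→d12:-→d13:-→d14:-→d15:-→d16:-→d17:-→d18:-→d19:-→d20:H2  best=H2
  + 123.5.222.4/30 (H3) depth=30
  + 123.0.0.0/8 (H2) depth=8
  + 123.5.208.0/20 (H4) depth=20
  + 75.3.32.0/20 (H1) depth=20
  + 123.5.192.0/18 (H2) depth=18
  ? 123.5.222.6  path d0:-→d1:-→d2:-→d3:-→d4:-→d5:-→d6:-→d7:-→d8:H2→d9:-→d10:-→d11:-→d12:-→d13:-→d14:-→d15:-→d16:-→d17:-→d18:H2→d19:-→d20:H4→d21:-→d22:-→d23:-→d24:-→d25:-→d26:-→d27:-→d28:H2→d29:-→d30:H3  best=H3
  + 123.5.222.0/23 (H4) depth=23
  + 75.0.0.0/12 (H2) depth=12
  del 123.5.222.4/30 (clear depth 30)
  + 75.3.0.0/16 (H3) depth=16
  + 75.0.0.0/10 (H1) depth=10
  del 75.3.32.0/20 (clear depth 20)
  + 75.0.0.0/8 (H4) depth=8
  del 123.5.222.0/23 (clear depth 23)
  ? 75.0.29.132  path d0:-→d1:-→d2:-→d3:-→d4:-→d5:-→d6:-→d7:-→d8:H4→d9:-→d10:H1→d11:-→d12:H2→d13:-→d14:-  best=H2
  ? 75.0.113.207  path d0:-→d1:-→d2:-→d3:-→d4:-→d5:-→d6:-→d7:-→d8:H4→d9:-→d10:H1→d11:-→d12:H2→d13:-→d14:-  best=H2
  ? 123.5.196.121  path d0:-→d1:-→d2:-→d3:-→d4:-→d5:-→d6:-→d7:-→d8:H2→d9:-→d10:-→d11:-→d12:-→d13:-→d14:-→d15:-→d16:-→d17:-→d18:H2→d19:-  best=H2
  + 123.5.0.0/16 (H3) depth=16
  + 123.0.0.0/12 (H3) depth=12
  + 75.0.0.0/12 (H3) depth=12
  + 123.5.0.0/16 (H0) depth=16
  ? 123.5.192.46  path d0:-→d1:-→d2:-→d3:-→d4:-→d5:-→d6:-→d7:-→d8:H2→d9:-→d10:-→d11:-→d12:H3→d13:-→d14:-→d15:-→d16:H0→d17:-→d18:H2→d19:-  best=H2
  ? 123.5.208.0  path d0:-→d1:-→d2:-→d3:-→d4:-→d5:-→d6:-→d7:-→d8:H2→d9:-→d10:-→d11:-→d12:H3→d13:-→d14:-→d15:-→d16:H0→d17:-→d18:H2→d19:-→d20:H4  best=H4
  del 75.3.0.0/16 (clear depth 16)
  + 75.0.0.0/8 (H4) depth=8
  + 123.5.222.0/29 (H3) depth=29
  + 75.3.40.0/23 (H4) depth=23
  + 75.3.40.14/32 (H2) depth=32

== LOOKUPS ==
["H2","H3","H2","H2","H2","H2","H4"]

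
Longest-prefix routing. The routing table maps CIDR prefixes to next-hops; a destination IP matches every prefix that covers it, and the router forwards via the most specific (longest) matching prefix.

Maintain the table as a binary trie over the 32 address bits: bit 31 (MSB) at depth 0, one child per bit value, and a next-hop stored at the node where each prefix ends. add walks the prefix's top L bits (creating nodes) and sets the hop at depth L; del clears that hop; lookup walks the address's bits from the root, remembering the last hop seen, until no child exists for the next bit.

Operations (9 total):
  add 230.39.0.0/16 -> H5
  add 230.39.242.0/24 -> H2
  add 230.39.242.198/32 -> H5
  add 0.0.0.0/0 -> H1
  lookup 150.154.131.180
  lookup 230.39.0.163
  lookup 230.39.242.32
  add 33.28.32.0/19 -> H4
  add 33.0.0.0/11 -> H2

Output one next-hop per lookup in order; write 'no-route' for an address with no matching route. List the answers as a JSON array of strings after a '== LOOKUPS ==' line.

Apply in order:
  + 230.39.0.0/16 (H5) depth=16
  + 230.39.242.0/24 (H2) depth=24
  + 230.39.242.198/32 (H5) depth=32
  + 0.0.0.0/0 (H1) depth=0
  ? 150.154.131.180  path d0:H1→d1:-  best=H1
  ? 230.39.0.163  path d0:H1→d1:-→d2:-→d3:-→d4:-→d5:-→d6:-→d7:-→d8:-→d9:-→d10:-→d11:-→d12:-→d13:-→d14:-→d15:-→d16:H5  best=H5
  ? 230.39.242.32  path d0:H1→d1:-→d2:-→d3:-→d4:-→d5:-→d6:-→d7:-→d8:-→d9:-→d10:-→d11:-→d12:-→d13:-→d14:-→d15:-→d16:H5→d17:-→d18:-→d19:-→d20:-→d21:-→d22:-→d23:-→d24:H2  best=H2
  + 33.28.32.0/19 (H4) depth=19
  + 33.0.0.0/11 (H2) depth=11

== LOOKUPS ==
["H1","H5","H2"]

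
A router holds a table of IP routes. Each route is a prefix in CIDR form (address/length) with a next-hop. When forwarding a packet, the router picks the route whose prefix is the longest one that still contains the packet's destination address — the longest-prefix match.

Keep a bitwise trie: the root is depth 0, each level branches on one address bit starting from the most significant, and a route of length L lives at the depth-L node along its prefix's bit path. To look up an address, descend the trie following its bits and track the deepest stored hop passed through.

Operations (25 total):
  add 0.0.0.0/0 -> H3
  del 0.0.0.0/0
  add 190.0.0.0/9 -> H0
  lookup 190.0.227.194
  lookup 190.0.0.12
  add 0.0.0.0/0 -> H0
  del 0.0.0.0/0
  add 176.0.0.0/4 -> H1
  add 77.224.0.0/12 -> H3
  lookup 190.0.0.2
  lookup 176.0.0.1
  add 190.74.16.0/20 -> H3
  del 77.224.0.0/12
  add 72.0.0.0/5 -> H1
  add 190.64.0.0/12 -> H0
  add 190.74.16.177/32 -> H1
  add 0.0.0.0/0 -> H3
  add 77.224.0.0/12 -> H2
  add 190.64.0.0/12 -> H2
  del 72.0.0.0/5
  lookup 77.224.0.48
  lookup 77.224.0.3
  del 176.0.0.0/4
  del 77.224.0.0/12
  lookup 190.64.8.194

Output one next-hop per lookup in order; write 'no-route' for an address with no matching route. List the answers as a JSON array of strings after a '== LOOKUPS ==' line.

Apply in order:
  + 0.0.0.0/0 (H3) depth=0
  del 0.0.0.0/0 (clear depth 0)
  + 190.0.0.0/9 (H0) depth=9
  lookup 190.0.227.194: bits 101111100 walk d0:-→d1:-→d2:-→d3:-→d4:-→d5:-→d6:-→d7:-→d8:-→d9:H0 -> H0
  lookup 190.0.0.12: bits 101111100 walk d0:-→d1:-→d2:-→d3:-→d4:-→d5:-→d6:-→d7:-→d8:-→d9:H0 -> H0
  + 0.0.0.0/0 (H0) depth=0
  del 0.0.0.0/0 (clear depth 0)
  + 176.0.0.0/4 (H1) depth=4
  + 77.224.0.0/12 (H3) depth=12
  lookup 190.0.0.2: bits 101111100 walk d0:-→d1:-→d2:-→d3:-→d4:H1→d5:-→d6:-→d7:-→d8:-→d9:H0 -> H0
  lookup 176.0.0.1: bits 1011 walk d0:-→d1:-→d2:-→d3:-→d4:H1 -> H1
  + 190.74.16.0/20 (H3) depth=20
  del 77.224.0.0/12 (clear depth 12)
  + 72.0.0.0/5 (H1) depth=5
  + 190.64.0.0/12 (H0) depth=12
  + 190.74.16.177/32 (H1) depth=32
  + 0.0.0.0/0 (H3) depth=0
  + 77.224.0.0/12 (H2) depth=12
  + 190.64.0.0/12 (H2) depth=12
  del 72.0.0.0/5 (clear depth 5)
  lookup 77.224.0.48: bits 010011011110 walk d0:H3→d1:-→d2:-→d3:-→d4:-→d5:-→d6:-→d7:-→d8:-→d9:-→d10:-→d11:-→d12:H2 -> H2
  lookup 77.224.0.3: bits 010011011110 walk d0:H3→d1:-→d2:-→d3:-→d4:-→d5:-→d6:-→d7:-→d8:-→d9:-→d10:-→d11:-→d12:H2 -> H2
  del 176.0.0.0/4 (clear depth 4)
  del 77.224.0.0/12 (clear depth 12)
  lookup 190.64.8.194: bits 101111100100 walk d0:H3→d1:-→d2:-→d3:-→d4:-→d5:-→d6:-→d7:-→d8:-→d9:H0→d10:-→d11:-→d12:H2 -> H2

== LOOKUPS ==
["H0","H0","H0","H1","H2","H2","H2"]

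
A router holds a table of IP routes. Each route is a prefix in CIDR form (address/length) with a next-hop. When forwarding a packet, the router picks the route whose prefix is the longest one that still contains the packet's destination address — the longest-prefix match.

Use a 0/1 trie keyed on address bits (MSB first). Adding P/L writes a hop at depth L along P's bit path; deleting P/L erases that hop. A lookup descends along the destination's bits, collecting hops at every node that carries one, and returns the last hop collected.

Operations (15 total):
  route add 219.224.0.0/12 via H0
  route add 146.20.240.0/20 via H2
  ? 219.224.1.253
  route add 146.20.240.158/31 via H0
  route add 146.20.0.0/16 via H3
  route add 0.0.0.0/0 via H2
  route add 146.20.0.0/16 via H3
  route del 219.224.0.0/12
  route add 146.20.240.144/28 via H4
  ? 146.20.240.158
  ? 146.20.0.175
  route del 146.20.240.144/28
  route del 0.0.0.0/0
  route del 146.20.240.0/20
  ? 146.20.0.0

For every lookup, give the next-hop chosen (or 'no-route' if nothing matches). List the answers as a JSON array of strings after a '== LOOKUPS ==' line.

Trace:
  add 219.224.0.0/12 -> H0 at depth 12
  add 146.20.240.0/20 -> H2 at depth 20
  ? 219.224.1.253  path d0:-→d1:-→d2:-→d3:-→d4:-→d5:-→d6:-→d7:-→d8:-→d9:-→d10:-→d11:-→d12:H0  best=H0
  add 146.20.240.158/31 -> H0 at depth 31
  add 146.20.0.0/16 -> H3 at depth 16
  add 0.0.0.0/0 -> H2 at depth 0
  add 146.20.0.0/16 -> H3 at depth 16
  - 219.224.0.0/12 clear@12
  add 146.20.240.144/28 -> H4 at depth 28
  ? 146.20.240.158  path d0:H2→d1:-→d2:-→d3:-→d4:-→d5:-→d6:-→d7:-→d8:-→d9:-→d10:-→d11:-→d12:-→d13:-→d14:-→d15:-→d16:H3→d17:-→d18:-→d19:-→d20:H2→d21:-→d22:-→d23:-→d24:-→d25:-→d26:-→d27:-→d28:H4→d29:-→d30:-→d31:H0  best=H0
  ? 146.20.0.175  path d0:H2→d1:-→d2:-→d3:-→d4:-→d5:-→d6:-→d7:-→d8:-→d9:-→d10:-→d11:-→d12:-→d13:-→d14:-→d15:-→d16:H3  best=H3
  - 146.20.240.144/28 clear@28
  - 0.0.0.0/0 clear@0
  - 146.20.240.0/20 clear@20
  ? 146.20.0.0  path d0:-→d1:-→d2:-→d3:-→d4:-→d5:-→d6:-→d7:-→d8:-→d9:-→d10:-→d11:-→d12:-→d13:-→d14:-→d15:-→d16:H3  best=H3

== LOOKUPS ==
["H0","H0","H3","H3"]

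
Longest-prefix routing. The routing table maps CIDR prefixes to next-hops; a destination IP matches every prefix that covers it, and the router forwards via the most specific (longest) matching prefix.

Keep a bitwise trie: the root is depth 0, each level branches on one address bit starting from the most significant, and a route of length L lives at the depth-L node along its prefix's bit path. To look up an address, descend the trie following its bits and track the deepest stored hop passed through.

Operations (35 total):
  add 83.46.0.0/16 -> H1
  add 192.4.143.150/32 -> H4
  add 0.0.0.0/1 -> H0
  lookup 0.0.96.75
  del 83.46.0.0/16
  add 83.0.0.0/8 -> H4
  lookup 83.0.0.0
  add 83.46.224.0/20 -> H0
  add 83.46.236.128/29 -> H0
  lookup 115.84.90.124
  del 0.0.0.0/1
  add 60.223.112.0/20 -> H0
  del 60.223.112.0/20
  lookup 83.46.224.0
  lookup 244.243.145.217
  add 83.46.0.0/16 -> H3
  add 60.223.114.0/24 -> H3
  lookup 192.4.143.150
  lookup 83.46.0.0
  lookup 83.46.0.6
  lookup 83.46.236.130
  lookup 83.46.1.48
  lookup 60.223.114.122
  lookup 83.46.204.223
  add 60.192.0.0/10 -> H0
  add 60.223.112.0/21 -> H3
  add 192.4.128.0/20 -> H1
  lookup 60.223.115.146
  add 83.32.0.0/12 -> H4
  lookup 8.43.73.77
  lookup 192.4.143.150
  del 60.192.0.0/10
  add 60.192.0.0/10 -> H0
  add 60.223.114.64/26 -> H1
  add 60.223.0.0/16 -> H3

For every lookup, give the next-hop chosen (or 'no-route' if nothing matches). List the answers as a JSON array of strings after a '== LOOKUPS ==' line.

Process each operation:
  add 83.46.0.0/16 -> H1 at depth 16
  add 192.4.143.150/32 -> H4 at depth 32
  add 0.0.0.0/1 -> H0 at depth 1
  Q 0.0.96.75: descend 0 ; hops seen [H0] ; pick H0
  - 83.46.0.0/16 clear@16
  add 83.0.0.0/8 -> H4 at depth 8
  Q 83.0.0.0: descend 0101001100 ; hops seen [H0,H4] ; pick H4
  add 83.46.224.0/20 -> H0 at depth 20
  add 83.46.236.128/29 -> H0 at depth 29
  Q 115.84.90.124: descend 01 ; hops seen [H0] ; pick H0
  - 0.0.0.0/1 clear@1
  add 60.223.112.0/20 -> H0 at depth 20
  - 60.223.112.0/20 clear@20
  Q 83.46.224.0: descend 01010011001011101110 ; hops seen [H4,H0] ; pick H0
  Q 244.243.145.217: descend 11 ; hops seen [∅] ; pick no-route
  add 83.46.0.0/16 -> H3 at depth 16
  add 60.223.114.0/24 -> H3 at depth 24
  Q 192.4.143.150: descend 11000000000001001000111110010110 ; hops seen [H4] ; pick H4
  Q 83.46.0.0: descend 0101001100101110 ; hops seen [H4,H3] ; pick H3
  Q 83.46.0.6: descend 0101001100101110 ; hops seen [H4,H3] ; pick H3
  Q 83.46.236.130: descend 01010011001011101110110010000 ; hops seen [H4,H3,H0,H0] ; pick H0
  Q 83.46.1.48: descend 0101001100101110 ; hops seen [H4,H3] ; pick H3
  Q 60.223.114.122: descend 001111001101111101110010 ; hops seen [H3] ; pick H3
  Q 83.46.204.223: descend 010100110010111011 ; hops seen [H4,H3] ; pick H3
  add 60.192.0.0/10 -> H0 at depth 10
  add 60.223.112.0/21 -> H3 at depth 21
  add 192.4.128.0/20 -> H1 at depth 20
  Q 60.223.115.146: descend 00111100110111110111001 ; hops seen [H0,H3] ; pick H3
  add 83.32.0.0/12 -> H4 at depth 12
  Q 8.43.73.77: descend 00 ; hops seen [∅] ; pick no-route
  Q 192.4.143.150: descend 11000000000001001000111110010110 ; hops seen [H1,H4] ; pick H4
  - 60.192.0.0/10 clear@10
  add 60.192.0.0/10 -> H0 at depth 10
  add 60.223.114.64/26 -> H1 at depth 26
  add 60.223.0.0/16 -> H3 at depth 16

== LOOKUPS ==
["H0","H4","H0","H0","no-route","H4","H3","H3","H0","H3","H3","H3","H3","no-route","H4"]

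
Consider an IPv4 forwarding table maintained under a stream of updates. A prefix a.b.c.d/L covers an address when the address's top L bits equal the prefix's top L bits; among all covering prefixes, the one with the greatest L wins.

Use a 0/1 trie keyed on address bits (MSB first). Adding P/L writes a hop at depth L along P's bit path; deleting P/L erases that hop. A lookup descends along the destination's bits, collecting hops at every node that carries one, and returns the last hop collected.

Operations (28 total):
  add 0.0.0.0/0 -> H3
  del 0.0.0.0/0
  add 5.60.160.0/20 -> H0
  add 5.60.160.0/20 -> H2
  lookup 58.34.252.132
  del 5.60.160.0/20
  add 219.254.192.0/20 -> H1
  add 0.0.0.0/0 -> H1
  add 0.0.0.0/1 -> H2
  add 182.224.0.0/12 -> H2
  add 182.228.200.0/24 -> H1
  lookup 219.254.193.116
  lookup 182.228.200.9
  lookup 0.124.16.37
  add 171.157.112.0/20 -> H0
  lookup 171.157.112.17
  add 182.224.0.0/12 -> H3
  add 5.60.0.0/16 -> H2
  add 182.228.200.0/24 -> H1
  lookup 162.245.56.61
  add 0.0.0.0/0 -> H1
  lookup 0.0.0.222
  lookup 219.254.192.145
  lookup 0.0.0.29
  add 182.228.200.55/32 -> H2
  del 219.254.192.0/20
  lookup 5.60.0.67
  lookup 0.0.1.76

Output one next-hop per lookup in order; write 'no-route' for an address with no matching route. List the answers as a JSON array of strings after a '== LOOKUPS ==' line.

Process each operation:
  add 0.0.0.0/0 -> H3 at depth 0
  del 0.0.0.0/0 (clear depth 0)
  add 5.60.160.0/20 -> H0 at depth 20
  add 5.60.160.0/20 -> H2 at depth 20
  Q 58.34.252.132: descend 00 ; hops seen [∅] ; pick no-route
  del 5.60.160.0/20 (clear depth 20)
  add 219.254.192.0/20 -> H1 at depth 20
  add 0.0.0.0/0 -> H1 at depth 0
  add 0.0.0.0/1 -> H2 at depth 1
  add 182.224.0.0/12 -> H2 at depth 12
  add 182.228.200.0/24 -> H1 at depth 24
  Q 219.254.193.116: descend 11011011111111101100 ; hops seen [H1,H1] ; pick H1
  Q 182.228.200.9: descend 101101101110010011001000 ; hops seen [H1,H2,H1] ; pick H1
  Q 0.124.16.37: descend 00000 ; hops seen [H1,H2] ; pick H2
  add 171.157.112.0/20 -> H0 at depth 20
  Q 171.157.112.17: descend 10101011100111010111 ; hops seen [H1,H0] ; pick H0
  add 182.224.0.0/12 -> H3 at depth 12
  add 5.60.0.0/16 -> H2 at depth 16
  add 182.228.200.0/24 -> H1 at depth 24
  Q 162.245.56.61: descend 1010 ; hops seen [H1] ; pick H1
  add 0.0.0.0/0 -> H1 at depth 0
  Q 0.0.0.222: descend 00000 ; hops seen [H1,H2] ; pick H2
  Q 219.254.192.145: descend 11011011111111101100 ; hops seen [H1,H1] ; pick H1
  Q 0.0.0.29: descend 00000 ; hops seen [H1,H2] ; pick H2
  add 182.228.200.55/32 -> H2 at depth 32
  del 219.254.192.0/20 (clear depth 20)
  Q 5.60.0.67: descend 0000010100111100 ; hops seen [H1,H2,H2] ; pick H2
  Q 0.0.1.76: descend 00000 ; hops seen [H1,H2] ; pick H2

== LOOKUPS ==
["no-route","H1","H1","H2","H0","H1","H2","H1","H2","H2","H2"]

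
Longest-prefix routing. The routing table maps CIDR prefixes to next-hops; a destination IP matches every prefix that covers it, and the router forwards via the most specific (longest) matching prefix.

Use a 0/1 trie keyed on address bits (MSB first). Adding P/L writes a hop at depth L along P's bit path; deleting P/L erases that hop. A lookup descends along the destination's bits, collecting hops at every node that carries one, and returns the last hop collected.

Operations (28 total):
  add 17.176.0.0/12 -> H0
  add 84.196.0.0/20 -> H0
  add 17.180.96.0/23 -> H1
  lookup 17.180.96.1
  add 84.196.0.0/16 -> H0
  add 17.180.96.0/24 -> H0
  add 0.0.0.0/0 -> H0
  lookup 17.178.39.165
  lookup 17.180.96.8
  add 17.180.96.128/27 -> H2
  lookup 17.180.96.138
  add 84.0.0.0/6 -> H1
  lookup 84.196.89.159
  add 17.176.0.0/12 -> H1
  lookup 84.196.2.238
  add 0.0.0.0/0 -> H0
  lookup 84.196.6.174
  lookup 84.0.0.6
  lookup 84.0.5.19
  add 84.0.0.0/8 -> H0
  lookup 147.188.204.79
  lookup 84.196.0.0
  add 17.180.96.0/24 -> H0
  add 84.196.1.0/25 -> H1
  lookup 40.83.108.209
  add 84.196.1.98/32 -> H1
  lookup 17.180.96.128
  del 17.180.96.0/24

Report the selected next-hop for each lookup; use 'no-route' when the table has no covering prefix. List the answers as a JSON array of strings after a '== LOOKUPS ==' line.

Trace:
  add 17.176.0.0/12 -> H0 at depth 12
  add 84.196.0.0/20 -> H0 at depth 20
  add 17.180.96.0/23 -> H1 at depth 23
  lookup 17.180.96.1: bits 00010001101101000110000 walk d0:-→d1:-→d2:-→d3:-→d4:-→d5:-→d6:-→d7:-→d8:-→d9:-→d10:-→d11:-→d12:H0→d13:-→d14:-→d15:-→d16:-→d17:-→d18:-→d19:-→d20:-→d21:-→d22:-→d23:H1 -> H1
  add 84.196.0.0/16 -> H0 at depth 16
  add 17.180.96.0/24 -> H0 at depth 24
  add 0.0.0.0/0 -> H0 at depth 0
  lookup 17.178.39.165: bits 0001000110110 walk d0:H0→d1:-→d2:-→d3:-→d4:-→d5:-→d6:-→d7:-→d8:-→d9:-→d10:-→d11:-→d12:H0→d13:- -> H0
  lookup 17.180.96.8: bits 000100011011010001100000 walk d0:H0→d1:-→d2:-→d3:-→d4:-→d5:-→d6:-→d7:-→d8:-→d9:-→d10:-→d11:-→d12:H0→d13:-→d14:-→d15:-→d16:-→d17:-→d18:-→d19:-→d20:-→d21:-→d22:-→d23:H1→d24:H0 -> H0
  add 17.180.96.128/27 -> H2 at depth 27
  lookup 17.180.96.138: bits 000100011011010001100000100 walk d0:H0→d1:-→d2:-→d3:-→d4:-→d5:-→d6:-→d7:-→d8:-→d9:-→d10:-→d11:-→d12:H0→d13:-→d14:-→d15:-→d16:-→d17:-→d18:-→d19:-→d20:-→d21:-→d22:-→d23:H1→d24:H0→d25:-→d26:-→d27:H2 -> H2
  add 84.0.0.0/6 -> H1 at depth 6
  lookup 84.196.89.159: bits 01010100110001000 walk d0:H0→d1:-→d2:-→d3:-→d4:-→d5:-→d6:H1→d7:-→d8:-→d9:-→d10:-→d11:-→d12:-→d13:-→d14:-→d15:-→d16:H0→d17:- -> H0
  add 17.176.0.0/12 -> H1 at depth 12
  lookup 84.196.2.238: bits 01010100110001000000 walk d0:H0→d1:-→d2:-→d3:-→d4:-→d5:-→d6:H1→d7:-→d8:-→d9:-→d10:-→d11:-→d12:-→d13:-→d14:-→d15:-→d16:H0→d17:-→d18:-→d19:-→d20:H0 -> H0
  add 0.0.0.0/0 -> H0 at depth 0
  lookup 84.196.6.174: bits 01010100110001000000 walk d0:H0→d1:-→d2:-→d3:-→d4:-→d5:-→d6:H1→d7:-→d8:-→d9:-→d10:-→d11:-→d12:-→d13:-→d14:-→d15:-→d16:H0→d17:-→d18:-→d19:-→d20:H0 -> H0
  lookup 84.0.0.6: bits 01010100 walk d0:H0→d1:-→d2:-→d3:-→d4:-→d5:-→d6:H1→d7:-→d8:- -> H1
  lookup 84.0.5.19: bits 01010100 walk d0:H0→d1:-→d2:-→d3:-→d4:-→d5:-→d6:H1→d7:-→d8:- -> H1
  add 84.0.0.0/8 -> H0 at depth 8
  lookup 147.188.204.79: bits ε walk d0:H0 -> H0
  lookup 84.196.0.0: bits 01010100110001000000 walk d0:H0→d1:-→d2:-→d3:-→d4:-→d5:-→d6:H1→d7:-→d8:H0→d9:-→d10:-→d11:-→d12:-→d13:-→d14:-→d15:-→d16:H0→d17:-→d18:-→d19:-→d20:H0 -> H0
  add 17.180.96.0/24 -> H0 at depth 24
  add 84.196.1.0/25 -> H1 at depth 25
  lookup 40.83.108.209: bits 00 walk d0:H0→d1:-→d2:- -> H0
  add 84.196.1.98/32 -> H1 at depth 32
  lookup 17.180.96.128: bits 000100011011010001100000100 walk d0:H0→d1:-→d2:-→d3:-→d4:-→d5:-→d6:-→d7:-→d8:-→d9:-→d10:-→d11:-→d12:H1→d13:-→d14:-→d15:-→d16:-→d17:-→d18:-→d19:-→d20:-→d21:-→d22:-→d23:H1→d24:H0→d25:-→d26:-→d27:H2 -> H2
  - 17.180.96.0/24 clear@24

== LOOKUPS ==
["H1","H0","H0","H2","H0","H0","H0","H1","H1","H0","H0","H0","H2"]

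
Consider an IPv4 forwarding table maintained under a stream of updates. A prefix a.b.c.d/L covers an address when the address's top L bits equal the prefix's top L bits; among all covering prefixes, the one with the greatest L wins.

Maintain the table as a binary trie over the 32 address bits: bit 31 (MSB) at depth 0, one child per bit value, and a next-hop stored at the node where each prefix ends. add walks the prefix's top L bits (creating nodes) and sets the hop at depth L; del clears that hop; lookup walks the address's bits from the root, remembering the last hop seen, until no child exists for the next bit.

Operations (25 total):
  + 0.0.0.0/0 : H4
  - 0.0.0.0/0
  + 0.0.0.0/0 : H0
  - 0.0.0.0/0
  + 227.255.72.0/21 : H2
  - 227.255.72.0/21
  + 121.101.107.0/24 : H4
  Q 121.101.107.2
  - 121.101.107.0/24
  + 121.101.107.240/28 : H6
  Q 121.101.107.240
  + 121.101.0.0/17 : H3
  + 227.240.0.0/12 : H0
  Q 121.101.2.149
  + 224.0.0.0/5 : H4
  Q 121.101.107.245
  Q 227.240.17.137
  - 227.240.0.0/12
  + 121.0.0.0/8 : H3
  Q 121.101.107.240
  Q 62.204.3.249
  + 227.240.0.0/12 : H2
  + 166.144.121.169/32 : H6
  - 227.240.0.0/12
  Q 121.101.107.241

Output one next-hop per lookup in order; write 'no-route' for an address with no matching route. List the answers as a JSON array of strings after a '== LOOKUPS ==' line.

Trace:
  + 0.0.0.0/0 (H4) depth=0
  - 0.0.0.0/0 clear@0
  + 0.0.0.0/0 (H0) depth=0
  - 0.0.0.0/0 clear@0
  + 227.255.72.0/21 (H2) depth=21
  - 227.255.72.0/21 clear@21
  + 121.101.107.0/24 (H4) depth=24
  lookup 121.101.107.2: bits 011110010110010101101011 walk d0:-→d1:-→d2:-→d3:-→d4:-→d5:-→d6:-→d7:-→d8:-→d9:-→d10:-→d11:-→d12:-→d13:-→d14:-→d15:-→d16:-→d17:-→d18:-→d19:-→d20:-→d21:-→d22:-→d23:-→d24:H4 -> H4
  - 121.101.107.0/24 clear@24
  + 121.101.107.240/28 (H6) depth=28
  lookup 121.101.107.240: bits 0111100101100101011010111111 walk d0:-→d1:-→d2:-→d3:-→d4:-→d5:-→d6:-→d7:-→d8:-→d9:-→d10:-→d11:-→d12:-→d13:-→d14:-→d15:-→d16:-→d17:-→d18:-→d19:-→d20:-→d21:-→d22:-→d23:-→d24:-→d25:-→d26:-→d27:-→d28:H6 -> H6
  + 121.101.0.0/17 (H3) depth=17
  + 227.240.0.0/12 (H0) depth=12
  lookup 121.101.2.149: bits 01111001011001010 walk d0:-→d1:-→d2:-→d3:-→d4:-→d5:-→d6:-→d7:-→d8:-→d9:-→d10:-→d11:-→d12:-→d13:-→d14:-→d15:-→d16:-→d17:H3 -> H3
  + 224.0.0.0/5 (H4) depth=5
  lookup 121.101.107.245: bits 0111100101100101011010111111 walk d0:-→d1:-→d2:-→d3:-→d4:-→d5:-→d6:-→d7:-→d8:-→d9:-→d10:-→d11:-→d12:-→d13:-→d14:-→d15:-→d16:-→d17:H3→d18:-→d19:-→d20:-→d21:-→d22:-→d23:-→d24:-→d25:-→d26:-→d27:-→d28:H6 -> H6
  lookup 227.240.17.137: bits 111000111111 walk d0:-→d1:-→d2:-→d3:-→d4:-→d5:H4→d6:-→d7:-→d8:-→d9:-→d10:-→d11:-→d12:H0 -> H0
  - 227.240.0.0/12 clear@12
  + 121.0.0.0/8 (H3) depth=8
  lookup 121.101.107.240: bits 0111100101100101011010111111 walk d0:-→d1:-→d2:-→d3:-→d4:-→d5:-→d6:-→d7:-→d8:H3→d9:-→d10:-→d11:-→d12:-→d13:-→d14:-→d15:-→d16:-→d17:H3→d18:-→d19:-→d20:-→d21:-→d22:-→d23:-→d24:-→d25:-→d26:-→d27:-→d28:H6 -> H6
  lookup 62.204.3.249: bits 0 walk d0:-→d1:- -> no-route
  + 227.240.0.0/12 (H2) depth=12
  + 166.144.121.169/32 (H6) depth=32
  - 227.240.0.0/12 clear@12
  lookup 121.101.107.241: bits 0111100101100101011010111111 walk d0:-→d1:-→d2:-→d3:-→d4:-→d5:-→d6:-→d7:-→d8:H3→d9:-→d10:-→d11:-→d12:-→d13:-→d14:-→d15:-→d16:-→d17:H3→d18:-→d19:-→d20:-→d21:-→d22:-→d23:-→d24:-→d25:-→d26:-→d27:-→d28:H6 -> H6

== LOOKUPS ==
["H4","H6","H3","H6","H0","H6","no-route","H6"]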